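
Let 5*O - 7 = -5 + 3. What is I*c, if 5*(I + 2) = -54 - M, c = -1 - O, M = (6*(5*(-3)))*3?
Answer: -412/5 ≈ -82.400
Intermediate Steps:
O = 1 (O = 7/5 + (-5 + 3)/5 = 7/5 + (⅕)*(-2) = 7/5 - ⅖ = 1)
M = -270 (M = (6*(-15))*3 = -90*3 = -270)
c = -2 (c = -1 - 1*1 = -1 - 1 = -2)
I = 206/5 (I = -2 + (-54 - 1*(-270))/5 = -2 + (-54 + 270)/5 = -2 + (⅕)*216 = -2 + 216/5 = 206/5 ≈ 41.200)
I*c = (206/5)*(-2) = -412/5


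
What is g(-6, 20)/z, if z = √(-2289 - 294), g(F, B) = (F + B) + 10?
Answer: -8*I*√287/287 ≈ -0.47223*I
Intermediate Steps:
g(F, B) = 10 + B + F (g(F, B) = (B + F) + 10 = 10 + B + F)
z = 3*I*√287 (z = √(-2583) = 3*I*√287 ≈ 50.823*I)
g(-6, 20)/z = (10 + 20 - 6)/((3*I*√287)) = 24*(-I*√287/861) = -8*I*√287/287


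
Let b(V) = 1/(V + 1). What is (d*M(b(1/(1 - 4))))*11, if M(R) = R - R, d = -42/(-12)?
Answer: 0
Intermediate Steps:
d = 7/2 (d = -42*(-1/12) = 7/2 ≈ 3.5000)
b(V) = 1/(1 + V)
M(R) = 0
(d*M(b(1/(1 - 4))))*11 = ((7/2)*0)*11 = 0*11 = 0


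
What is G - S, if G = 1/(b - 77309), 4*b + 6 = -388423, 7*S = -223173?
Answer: 155699991017/4883655 ≈ 31882.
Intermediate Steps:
S = -223173/7 (S = (1/7)*(-223173) = -223173/7 ≈ -31882.)
b = -388429/4 (b = -3/2 + (1/4)*(-388423) = -3/2 - 388423/4 = -388429/4 ≈ -97107.)
G = -4/697665 (G = 1/(-388429/4 - 77309) = 1/(-697665/4) = -4/697665 ≈ -5.7334e-6)
G - S = -4/697665 - 1*(-223173/7) = -4/697665 + 223173/7 = 155699991017/4883655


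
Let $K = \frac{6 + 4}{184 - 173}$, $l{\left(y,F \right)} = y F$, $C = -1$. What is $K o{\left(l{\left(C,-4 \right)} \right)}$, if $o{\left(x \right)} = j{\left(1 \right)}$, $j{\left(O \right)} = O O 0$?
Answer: $0$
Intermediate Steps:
$j{\left(O \right)} = 0$ ($j{\left(O \right)} = O^{2} \cdot 0 = 0$)
$l{\left(y,F \right)} = F y$
$K = \frac{10}{11} \approx 0.90909$
$o{\left(x \right)} = 0$
$K o{\left(l{\left(C,-4 \right)} \right)} = \frac{10}{11} \cdot 0 = 0$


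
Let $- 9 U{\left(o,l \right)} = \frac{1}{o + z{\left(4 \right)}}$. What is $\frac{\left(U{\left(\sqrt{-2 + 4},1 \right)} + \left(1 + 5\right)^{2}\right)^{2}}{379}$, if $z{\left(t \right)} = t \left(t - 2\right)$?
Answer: $\frac{67201067}{19667826} + \frac{10040 \sqrt{2}}{29501739} \approx 3.4173$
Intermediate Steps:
$z{\left(t \right)} = t \left(-2 + t\right)$
$U{\left(o,l \right)} = - \frac{1}{9 \left(8 + o\right)}$ ($U{\left(o,l \right)} = - \frac{1}{9 \left(o + 4 \left(-2 + 4\right)\right)} = - \frac{1}{9 \left(o + 4 \cdot 2\right)} = - \frac{1}{9 \left(o + 8\right)} = - \frac{1}{9 \left(8 + o\right)}$)
$\frac{\left(U{\left(\sqrt{-2 + 4},1 \right)} + \left(1 + 5\right)^{2}\right)^{2}}{379} = \frac{\left(- \frac{1}{72 + 9 \sqrt{-2 + 4}} + \left(1 + 5\right)^{2}\right)^{2}}{379} = \left(- \frac{1}{72 + 9 \sqrt{2}} + 6^{2}\right)^{2} \cdot \frac{1}{379} = \left(- \frac{1}{72 + 9 \sqrt{2}} + 36\right)^{2} \cdot \frac{1}{379} = \left(36 - \frac{1}{72 + 9 \sqrt{2}}\right)^{2} \cdot \frac{1}{379} = \frac{\left(36 - \frac{1}{72 + 9 \sqrt{2}}\right)^{2}}{379}$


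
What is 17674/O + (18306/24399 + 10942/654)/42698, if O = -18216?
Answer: -55725645785905/57458803039308 ≈ -0.96984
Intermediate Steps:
17674/O + (18306/24399 + 10942/654)/42698 = 17674/(-18216) + (18306/24399 + 10942/654)/42698 = 17674*(-1/18216) + (18306*(1/24399) + 10942*(1/654))*(1/42698) = -8837/9108 + (2034/2711 + 5471/327)*(1/42698) = -8837/9108 + (15496999/886497)*(1/42698) = -8837/9108 + 15496999/37851648906 = -55725645785905/57458803039308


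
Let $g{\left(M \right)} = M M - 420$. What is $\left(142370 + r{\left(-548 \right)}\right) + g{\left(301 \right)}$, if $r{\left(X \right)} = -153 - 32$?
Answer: $232366$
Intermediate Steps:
$g{\left(M \right)} = -420 + M^{2}$ ($g{\left(M \right)} = M^{2} - 420 = -420 + M^{2}$)
$r{\left(X \right)} = -185$ ($r{\left(X \right)} = -153 - 32 = -185$)
$\left(142370 + r{\left(-548 \right)}\right) + g{\left(301 \right)} = \left(142370 - 185\right) - \left(420 - 301^{2}\right) = 142185 + \left(-420 + 90601\right) = 142185 + 90181 = 232366$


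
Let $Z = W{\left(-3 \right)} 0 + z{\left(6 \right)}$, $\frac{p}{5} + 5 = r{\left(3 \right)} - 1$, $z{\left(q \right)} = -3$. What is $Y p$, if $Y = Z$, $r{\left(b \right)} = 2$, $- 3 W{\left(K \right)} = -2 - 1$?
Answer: $60$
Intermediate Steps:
$W{\left(K \right)} = 1$ ($W{\left(K \right)} = - \frac{-2 - 1}{3} = \left(- \frac{1}{3}\right) \left(-3\right) = 1$)
$p = -20$ ($p = -25 + 5 \left(2 - 1\right) = -25 + 5 \cdot 1 = -25 + 5 = -20$)
$Z = -3$ ($Z = 1 \cdot 0 - 3 = 0 - 3 = -3$)
$Y = -3$
$Y p = \left(-3\right) \left(-20\right) = 60$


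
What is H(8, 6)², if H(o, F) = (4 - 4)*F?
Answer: 0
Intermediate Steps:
H(o, F) = 0 (H(o, F) = 0*F = 0)
H(8, 6)² = 0² = 0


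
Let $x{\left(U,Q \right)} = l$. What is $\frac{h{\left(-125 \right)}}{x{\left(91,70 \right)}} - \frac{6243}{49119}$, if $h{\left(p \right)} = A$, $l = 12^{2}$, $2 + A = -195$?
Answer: $- \frac{3525145}{2357712} \approx -1.4952$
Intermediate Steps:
$A = -197$ ($A = -2 - 195 = -197$)
$l = 144$
$h{\left(p \right)} = -197$
$x{\left(U,Q \right)} = 144$
$\frac{h{\left(-125 \right)}}{x{\left(91,70 \right)}} - \frac{6243}{49119} = - \frac{197}{144} - \frac{6243}{49119} = \left(-197\right) \frac{1}{144} - \frac{2081}{16373} = - \frac{197}{144} - \frac{2081}{16373} = - \frac{3525145}{2357712}$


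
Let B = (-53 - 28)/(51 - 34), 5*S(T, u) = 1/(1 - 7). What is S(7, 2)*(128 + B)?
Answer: -419/102 ≈ -4.1078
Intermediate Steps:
S(T, u) = -1/30 (S(T, u) = 1/(5*(1 - 7)) = (1/5)/(-6) = (1/5)*(-1/6) = -1/30)
B = -81/17 ≈ -4.7647
S(7, 2)*(128 + B) = -(128 - 81/17)/30 = -1/30*2095/17 = -419/102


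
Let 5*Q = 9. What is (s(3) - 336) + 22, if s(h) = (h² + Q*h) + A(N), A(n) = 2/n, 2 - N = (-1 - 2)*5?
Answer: -25456/85 ≈ -299.48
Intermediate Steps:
N = 17 (N = 2 - (-1 - 2)*5 = 2 - (-3)*5 = 2 - 1*(-15) = 2 + 15 = 17)
Q = 9/5 (Q = (⅕)*9 = 9/5 ≈ 1.8000)
s(h) = 2/17 + h² + 9*h/5 (s(h) = (h² + 9*h/5) + 2/17 = 2/17 + h² + 9*h/5)
(s(3) - 336) + 22 = ((2/17 + 3² + (9/5)*3) - 336) + 22 = ((2/17 + 9 + 27/5) - 336) + 22 = (1234/85 - 336) + 22 = -27326/85 + 22 = -25456/85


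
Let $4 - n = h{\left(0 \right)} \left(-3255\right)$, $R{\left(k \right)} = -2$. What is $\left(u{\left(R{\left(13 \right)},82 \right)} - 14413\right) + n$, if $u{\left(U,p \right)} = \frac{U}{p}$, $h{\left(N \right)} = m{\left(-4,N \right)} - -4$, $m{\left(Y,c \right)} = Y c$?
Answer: $- \frac{56950}{41} \approx -1389.0$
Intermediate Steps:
$h{\left(N \right)} = 4 - 4 N$ ($h{\left(N \right)} = - 4 N - -4 = - 4 N + 4 = 4 - 4 N$)
$n = 13024$ ($n = 4 - \left(4 - 0\right) \left(-3255\right) = 4 - \left(4 + 0\right) \left(-3255\right) = 4 - 4 \left(-3255\right) = 4 - -13020 = 4 + 13020 = 13024$)
$\left(u{\left(R{\left(13 \right)},82 \right)} - 14413\right) + n = \left(- \frac{2}{82} - 14413\right) + 13024 = \left(\left(-2\right) \frac{1}{82} - 14413\right) + 13024 = \left(- \frac{1}{41} - 14413\right) + 13024 = - \frac{590934}{41} + 13024 = - \frac{56950}{41}$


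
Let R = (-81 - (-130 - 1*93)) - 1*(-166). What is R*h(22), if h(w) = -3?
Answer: -924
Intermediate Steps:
R = 308 (R = (-81 - (-130 - 93)) + 166 = (-81 - 1*(-223)) + 166 = (-81 + 223) + 166 = 142 + 166 = 308)
R*h(22) = 308*(-3) = -924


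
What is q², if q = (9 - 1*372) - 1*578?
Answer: 885481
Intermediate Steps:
q = -941 (q = (9 - 372) - 578 = -363 - 578 = -941)
q² = (-941)² = 885481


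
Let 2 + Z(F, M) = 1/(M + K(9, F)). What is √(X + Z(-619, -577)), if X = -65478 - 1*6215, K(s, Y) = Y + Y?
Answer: I*√1951896390/165 ≈ 267.76*I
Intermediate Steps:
K(s, Y) = 2*Y
Z(F, M) = -2 + 1/(M + 2*F)
X = -71693 (X = -65478 - 6215 = -71693)
√(X + Z(-619, -577)) = √(-71693 + (1 - 4*(-619) - 2*(-577))/(-577 + 2*(-619))) = √(-71693 + (1 + 2476 + 1154)/(-577 - 1238)) = √(-71693 + 3631/(-1815)) = √(-71693 - 1/1815*3631) = √(-71693 - 3631/1815) = √(-130126426/1815) = I*√1951896390/165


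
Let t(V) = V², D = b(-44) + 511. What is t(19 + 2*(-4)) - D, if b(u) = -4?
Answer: -386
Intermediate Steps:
D = 507 (D = -4 + 511 = 507)
t(19 + 2*(-4)) - D = (19 + 2*(-4))² - 1*507 = (19 - 8)² - 507 = 11² - 507 = 121 - 507 = -386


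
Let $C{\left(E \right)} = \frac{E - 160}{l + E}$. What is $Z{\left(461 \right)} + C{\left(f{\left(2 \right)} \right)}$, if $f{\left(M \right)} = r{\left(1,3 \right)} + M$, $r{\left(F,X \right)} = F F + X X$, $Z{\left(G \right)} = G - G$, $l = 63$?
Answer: $- \frac{148}{75} \approx -1.9733$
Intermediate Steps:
$Z{\left(G \right)} = 0$
$r{\left(F,X \right)} = F^{2} + X^{2}$
$f{\left(M \right)} = 10 + M$ ($f{\left(M \right)} = \left(1^{2} + 3^{2}\right) + M = \left(1 + 9\right) + M = 10 + M$)
$C{\left(E \right)} = \frac{-160 + E}{63 + E}$ ($C{\left(E \right)} = \frac{E - 160}{63 + E} = \frac{-160 + E}{63 + E}$)
$Z{\left(461 \right)} + C{\left(f{\left(2 \right)} \right)} = 0 + \frac{-160 + \left(10 + 2\right)}{63 + \left(10 + 2\right)} = 0 + \frac{-160 + 12}{63 + 12} = 0 + \frac{1}{75} \left(-148\right) = 0 - \frac{148}{75} = - \frac{148}{75}$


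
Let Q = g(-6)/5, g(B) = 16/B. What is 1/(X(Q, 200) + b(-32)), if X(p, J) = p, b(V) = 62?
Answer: 15/922 ≈ 0.016269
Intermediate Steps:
Q = -8/15 (Q = (16/(-6))/5 = (16*(-1/6))*(1/5) = -8/3*1/5 = -8/15 ≈ -0.53333)
1/(X(Q, 200) + b(-32)) = 1/(-8/15 + 62) = 1/(922/15) = 15/922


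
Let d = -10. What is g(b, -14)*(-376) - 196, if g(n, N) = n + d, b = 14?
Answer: -1700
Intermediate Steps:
g(n, N) = -10 + n (g(n, N) = n - 10 = -10 + n)
g(b, -14)*(-376) - 196 = (-10 + 14)*(-376) - 196 = 4*(-376) - 196 = -1504 - 196 = -1700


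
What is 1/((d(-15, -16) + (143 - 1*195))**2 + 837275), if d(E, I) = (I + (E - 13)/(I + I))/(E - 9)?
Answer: 36864/30962584369 ≈ 1.1906e-6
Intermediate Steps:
d(E, I) = (I + (-13 + E)/(2*I))/(-9 + E) (d(E, I) = (I + (-13 + E)/((2*I)))/(-9 + E) = (I + (-13 + E)*(1/(2*I)))/(-9 + E) = (I + (-13 + E)/(2*I))/(-9 + E))
1/((d(-15, -16) + (143 - 1*195))**2 + 837275) = 1/(((1/2)*(-13 - 15 + 2*(-16)**2)/(-16*(-9 - 15)) + (143 - 1*195))**2 + 837275) = 1/(((1/2)*(-1/16)*(-13 - 15 + 2*256)/(-24) + (143 - 195))**2 + 837275) = 1/(((1/2)*(-1/16)*(-1/24)*(-13 - 15 + 512) - 52)**2 + 837275) = 1/(((1/2)*(-1/16)*(-1/24)*484 - 52)**2 + 837275) = 1/((121/192 - 52)**2 + 837275) = 1/((-9863/192)**2 + 837275) = 1/(97278769/36864 + 837275) = 1/(30962584369/36864) = 36864/30962584369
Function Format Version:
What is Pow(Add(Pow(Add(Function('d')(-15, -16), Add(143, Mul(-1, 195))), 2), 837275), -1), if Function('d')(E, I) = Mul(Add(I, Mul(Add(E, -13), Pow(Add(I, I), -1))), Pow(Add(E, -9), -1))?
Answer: Rational(36864, 30962584369) ≈ 1.1906e-6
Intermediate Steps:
Function('d')(E, I) = Mul(Pow(Add(-9, E), -1), Add(I, Mul(Rational(1, 2), Pow(I, -1), Add(-13, E)))) (Function('d')(E, I) = Mul(Add(I, Mul(Add(-13, E), Pow(Mul(2, I), -1))), Pow(Add(-9, E), -1)) = Mul(Add(I, Mul(Add(-13, E), Mul(Rational(1, 2), Pow(I, -1)))), Pow(Add(-9, E), -1)) = Mul(Add(I, Mul(Rational(1, 2), Pow(I, -1), Add(-13, E))), Pow(Add(-9, E), -1)) = Mul(Pow(Add(-9, E), -1), Add(I, Mul(Rational(1, 2), Pow(I, -1), Add(-13, E)))))
Pow(Add(Pow(Add(Function('d')(-15, -16), Add(143, Mul(-1, 195))), 2), 837275), -1) = Pow(Add(Pow(Add(Mul(Rational(1, 2), Pow(-16, -1), Pow(Add(-9, -15), -1), Add(-13, -15, Mul(2, Pow(-16, 2)))), Add(143, Mul(-1, 195))), 2), 837275), -1) = Pow(Add(Pow(Add(Mul(Rational(1, 2), Rational(-1, 16), Pow(-24, -1), Add(-13, -15, Mul(2, 256))), Add(143, -195)), 2), 837275), -1) = Pow(Add(Pow(Add(Mul(Rational(1, 2), Rational(-1, 16), Rational(-1, 24), Add(-13, -15, 512)), -52), 2), 837275), -1) = Pow(Add(Pow(Add(Mul(Rational(1, 2), Rational(-1, 16), Rational(-1, 24), 484), -52), 2), 837275), -1) = Pow(Add(Pow(Add(Rational(121, 192), -52), 2), 837275), -1) = Pow(Add(Pow(Rational(-9863, 192), 2), 837275), -1) = Pow(Add(Rational(97278769, 36864), 837275), -1) = Pow(Rational(30962584369, 36864), -1) = Rational(36864, 30962584369)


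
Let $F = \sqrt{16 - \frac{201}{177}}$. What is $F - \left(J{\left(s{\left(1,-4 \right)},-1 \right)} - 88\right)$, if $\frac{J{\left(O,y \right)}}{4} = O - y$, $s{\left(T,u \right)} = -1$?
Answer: $88 + \frac{\sqrt{51743}}{59} \approx 91.855$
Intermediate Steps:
$F = \frac{\sqrt{51743}}{59}$ ($F = \sqrt{16 - \frac{67}{59}} = \sqrt{\frac{877}{59}} = \frac{\sqrt{51743}}{59} \approx 3.8554$)
$J{\left(O,y \right)} = - 4 y + 4 O$ ($J{\left(O,y \right)} = 4 \left(O - y\right) = - 4 y + 4 O$)
$F - \left(J{\left(s{\left(1,-4 \right)},-1 \right)} - 88\right) = \frac{\sqrt{51743}}{59} - \left(\left(\left(-4\right) \left(-1\right) + 4 \left(-1\right)\right) - 88\right) = \frac{\sqrt{51743}}{59} - \left(\left(4 - 4\right) - 88\right) = \frac{\sqrt{51743}}{59} - \left(0 - 88\right) = \frac{\sqrt{51743}}{59} - -88 = \frac{\sqrt{51743}}{59} + 88 = 88 + \frac{\sqrt{51743}}{59}$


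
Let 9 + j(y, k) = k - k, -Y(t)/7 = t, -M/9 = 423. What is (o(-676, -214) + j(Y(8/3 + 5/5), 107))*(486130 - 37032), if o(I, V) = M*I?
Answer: 1155764032254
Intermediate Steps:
M = -3807 (M = -9*423 = -3807)
o(I, V) = -3807*I
Y(t) = -7*t
j(y, k) = -9 (j(y, k) = -9 + (k - k) = -9 + 0 = -9)
(o(-676, -214) + j(Y(8/3 + 5/5), 107))*(486130 - 37032) = (-3807*(-676) - 9)*(486130 - 37032) = (2573532 - 9)*449098 = 2573523*449098 = 1155764032254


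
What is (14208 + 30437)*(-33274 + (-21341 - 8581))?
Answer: -2821385420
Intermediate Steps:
(14208 + 30437)*(-33274 + (-21341 - 8581)) = 44645*(-33274 - 29922) = 44645*(-63196) = -2821385420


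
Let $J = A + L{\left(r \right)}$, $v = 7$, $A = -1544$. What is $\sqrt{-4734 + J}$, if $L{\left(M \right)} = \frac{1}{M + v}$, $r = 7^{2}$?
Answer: $\frac{3 i \sqrt{546882}}{28} \approx 79.234 i$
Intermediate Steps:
$r = 49$
$L{\left(M \right)} = \frac{1}{7 + M}$ ($L{\left(M \right)} = \frac{1}{M + 7} = \frac{1}{7 + M}$)
$J = - \frac{86463}{56}$ ($J = -1544 + \frac{1}{7 + 49} = -1544 + \frac{1}{56} = - \frac{86463}{56} \approx -1544.0$)
$\sqrt{-4734 + J} = \sqrt{-4734 - \frac{86463}{56}} = \sqrt{- \frac{351567}{56}} = \frac{3 i \sqrt{546882}}{28}$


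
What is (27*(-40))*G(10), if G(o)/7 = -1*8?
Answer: 60480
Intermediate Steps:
G(o) = -56 (G(o) = 7*(-1*8) = 7*(-8) = -56)
(27*(-40))*G(10) = (27*(-40))*(-56) = -1080*(-56) = 60480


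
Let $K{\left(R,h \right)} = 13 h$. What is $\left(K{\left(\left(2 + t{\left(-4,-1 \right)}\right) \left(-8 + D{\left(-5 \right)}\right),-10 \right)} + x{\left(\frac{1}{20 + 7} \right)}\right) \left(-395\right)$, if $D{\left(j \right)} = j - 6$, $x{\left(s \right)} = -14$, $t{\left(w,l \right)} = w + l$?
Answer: $56880$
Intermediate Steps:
$t{\left(w,l \right)} = l + w$
$D{\left(j \right)} = -6 + j$ ($D{\left(j \right)} = j - 6 = -6 + j$)
$\left(K{\left(\left(2 + t{\left(-4,-1 \right)}\right) \left(-8 + D{\left(-5 \right)}\right),-10 \right)} + x{\left(\frac{1}{20 + 7} \right)}\right) \left(-395\right) = \left(13 \left(-10\right) - 14\right) \left(-395\right) = \left(-130 - 14\right) \left(-395\right) = \left(-144\right) \left(-395\right) = 56880$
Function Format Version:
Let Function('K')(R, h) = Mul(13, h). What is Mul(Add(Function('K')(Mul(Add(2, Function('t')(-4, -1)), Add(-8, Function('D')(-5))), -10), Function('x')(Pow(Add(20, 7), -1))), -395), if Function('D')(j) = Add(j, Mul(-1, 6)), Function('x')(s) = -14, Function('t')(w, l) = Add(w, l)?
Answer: 56880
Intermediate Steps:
Function('t')(w, l) = Add(l, w)
Function('D')(j) = Add(-6, j) (Function('D')(j) = Add(j, -6) = Add(-6, j))
Mul(Add(Function('K')(Mul(Add(2, Function('t')(-4, -1)), Add(-8, Function('D')(-5))), -10), Function('x')(Pow(Add(20, 7), -1))), -395) = Mul(Add(Mul(13, -10), -14), -395) = Mul(Add(-130, -14), -395) = Mul(-144, -395) = 56880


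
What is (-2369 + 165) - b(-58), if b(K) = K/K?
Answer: -2205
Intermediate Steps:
b(K) = 1
(-2369 + 165) - b(-58) = (-2369 + 165) - 1*1 = -2204 - 1 = -2205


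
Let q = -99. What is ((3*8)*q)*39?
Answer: -92664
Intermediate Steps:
((3*8)*q)*39 = ((3*8)*(-99))*39 = (24*(-99))*39 = -2376*39 = -92664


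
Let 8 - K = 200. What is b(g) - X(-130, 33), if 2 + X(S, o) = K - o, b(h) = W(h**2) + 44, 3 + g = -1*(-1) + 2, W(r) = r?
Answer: 271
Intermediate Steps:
K = -192 (K = 8 - 1*200 = 8 - 200 = -192)
g = 0 (g = -3 + (-1*(-1) + 2) = -3 + (1 + 2) = -3 + 3 = 0)
b(h) = 44 + h**2 (b(h) = h**2 + 44 = 44 + h**2)
X(S, o) = -194 - o (X(S, o) = -2 + (-192 - o) = -194 - o)
b(g) - X(-130, 33) = (44 + 0**2) - (-194 - 1*33) = (44 + 0) - (-194 - 33) = 44 - 1*(-227) = 44 + 227 = 271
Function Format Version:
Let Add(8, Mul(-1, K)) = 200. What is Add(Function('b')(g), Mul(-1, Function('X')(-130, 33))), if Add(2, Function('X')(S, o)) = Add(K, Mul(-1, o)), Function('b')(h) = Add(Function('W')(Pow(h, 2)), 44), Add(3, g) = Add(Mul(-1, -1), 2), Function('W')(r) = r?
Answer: 271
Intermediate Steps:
K = -192 (K = Add(8, Mul(-1, 200)) = Add(8, -200) = -192)
g = 0 (g = Add(-3, Add(Mul(-1, -1), 2)) = Add(-3, Add(1, 2)) = Add(-3, 3) = 0)
Function('b')(h) = Add(44, Pow(h, 2)) (Function('b')(h) = Add(Pow(h, 2), 44) = Add(44, Pow(h, 2)))
Function('X')(S, o) = Add(-194, Mul(-1, o)) (Function('X')(S, o) = Add(-2, Add(-192, Mul(-1, o))) = Add(-194, Mul(-1, o)))
Add(Function('b')(g), Mul(-1, Function('X')(-130, 33))) = Add(Add(44, Pow(0, 2)), Mul(-1, Add(-194, Mul(-1, 33)))) = Add(Add(44, 0), Mul(-1, Add(-194, -33))) = Add(44, Mul(-1, -227)) = Add(44, 227) = 271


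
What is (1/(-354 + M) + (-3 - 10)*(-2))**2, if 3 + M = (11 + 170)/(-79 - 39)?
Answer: 1209700818496/1789882249 ≈ 675.85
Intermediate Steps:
M = -535/118 (M = -3 + (11 + 170)/(-79 - 39) = -3 + 181/(-118) = -3 + 181*(-1/118) = -3 - 181/118 = -535/118 ≈ -4.5339)
(1/(-354 + M) + (-3 - 10)*(-2))**2 = (1/(-354 - 535/118) + (-3 - 10)*(-2))**2 = (1/(-42307/118) - 13*(-2))**2 = (-118/42307 + 26)**2 = (1099864/42307)**2 = 1209700818496/1789882249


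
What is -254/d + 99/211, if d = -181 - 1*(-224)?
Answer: -49337/9073 ≈ -5.4378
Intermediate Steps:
d = 43 (d = -181 + 224 = 43)
-254/d + 99/211 = -254/43 + 99/211 = -49337/9073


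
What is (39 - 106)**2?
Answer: 4489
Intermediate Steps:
(39 - 106)**2 = (-67)**2 = 4489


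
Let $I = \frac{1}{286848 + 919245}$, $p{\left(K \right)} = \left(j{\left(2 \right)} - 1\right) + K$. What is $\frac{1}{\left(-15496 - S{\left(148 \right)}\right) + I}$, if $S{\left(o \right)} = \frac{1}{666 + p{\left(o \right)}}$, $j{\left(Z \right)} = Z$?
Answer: $- \frac{982965795}{15232039164598} \approx -6.4533 \cdot 10^{-5}$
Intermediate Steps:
$p{\left(K \right)} = 1 + K$ ($p{\left(K \right)} = \left(2 - 1\right) + K = 1 + K$)
$I = \frac{1}{1206093} \approx 8.2912 \cdot 10^{-7}$
$S{\left(o \right)} = \frac{1}{667 + o}$ ($S{\left(o \right)} = \frac{1}{666 + \left(1 + o\right)} = \frac{1}{667 + o}$)
$\frac{1}{\left(-15496 - S{\left(148 \right)}\right) + I} = \frac{1}{\left(-15496 - \frac{1}{667 + 148}\right) + \frac{1}{1206093}} = \frac{1}{\left(-15496 - \frac{1}{815}\right) + \frac{1}{1206093}} = \frac{1}{- \frac{12629241}{815} + \frac{1}{1206093}} = \frac{1}{- \frac{15232039164598}{982965795}} = - \frac{982965795}{15232039164598}$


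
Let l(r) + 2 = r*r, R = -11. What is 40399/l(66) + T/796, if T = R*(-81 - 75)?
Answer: 9907267/866446 ≈ 11.434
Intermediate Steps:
T = 1716 (T = -11*(-81 - 75) = -11*(-156) = 1716)
l(r) = -2 + r² (l(r) = -2 + r*r = -2 + r²)
40399/l(66) + T/796 = 40399/(-2 + 66²) + 1716/796 = 40399/(-2 + 4356) + 1716*(1/796) = 40399/4354 + 429/199 = 9907267/866446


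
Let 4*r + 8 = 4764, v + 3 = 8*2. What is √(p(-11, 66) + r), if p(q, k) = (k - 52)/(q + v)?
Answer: 2*√299 ≈ 34.583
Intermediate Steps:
v = 13 (v = -3 + 8*2 = -3 + 16 = 13)
r = 1189 (r = -2 + (¼)*4764 = -2 + 1191 = 1189)
p(q, k) = (-52 + k)/(13 + q) (p(q, k) = (k - 52)/(q + 13) = (-52 + k)/(13 + q))
√(p(-11, 66) + r) = √((-52 + 66)/(13 - 11) + 1189) = √(14/2 + 1189) = √((½)*14 + 1189) = √(7 + 1189) = √1196 = 2*√299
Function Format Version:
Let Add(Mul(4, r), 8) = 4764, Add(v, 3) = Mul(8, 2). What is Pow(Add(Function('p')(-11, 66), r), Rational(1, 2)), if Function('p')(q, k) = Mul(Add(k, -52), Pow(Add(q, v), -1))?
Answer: Mul(2, Pow(299, Rational(1, 2))) ≈ 34.583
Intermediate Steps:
v = 13 (v = Add(-3, Mul(8, 2)) = Add(-3, 16) = 13)
r = 1189 (r = Add(-2, Mul(Rational(1, 4), 4764)) = Add(-2, 1191) = 1189)
Function('p')(q, k) = Mul(Pow(Add(13, q), -1), Add(-52, k)) (Function('p')(q, k) = Mul(Add(k, -52), Pow(Add(q, 13), -1)) = Mul(Add(-52, k), Pow(Add(13, q), -1)) = Mul(Pow(Add(13, q), -1), Add(-52, k)))
Pow(Add(Function('p')(-11, 66), r), Rational(1, 2)) = Pow(Add(Mul(Pow(Add(13, -11), -1), Add(-52, 66)), 1189), Rational(1, 2)) = Pow(Add(Mul(Pow(2, -1), 14), 1189), Rational(1, 2)) = Pow(Add(Mul(Rational(1, 2), 14), 1189), Rational(1, 2)) = Pow(Add(7, 1189), Rational(1, 2)) = Pow(1196, Rational(1, 2)) = Mul(2, Pow(299, Rational(1, 2)))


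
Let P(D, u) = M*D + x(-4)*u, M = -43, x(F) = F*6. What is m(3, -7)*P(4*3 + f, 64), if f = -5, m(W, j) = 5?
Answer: -9185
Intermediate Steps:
x(F) = 6*F
P(D, u) = -43*D - 24*u (P(D, u) = -43*D + (6*(-4))*u = -43*D - 24*u)
m(3, -7)*P(4*3 + f, 64) = 5*(-43*(4*3 - 5) - 24*64) = 5*(-43*(12 - 5) - 1536) = 5*(-43*7 - 1536) = 5*(-301 - 1536) = 5*(-1837) = -9185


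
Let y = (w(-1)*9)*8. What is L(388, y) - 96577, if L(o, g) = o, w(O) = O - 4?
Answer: -96189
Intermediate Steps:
w(O) = -4 + O
y = -360 (y = ((-4 - 1)*9)*8 = -5*9*8 = -45*8 = -360)
L(388, y) - 96577 = 388 - 96577 = -96189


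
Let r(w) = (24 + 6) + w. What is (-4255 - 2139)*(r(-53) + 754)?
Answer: -4674014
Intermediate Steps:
r(w) = 30 + w
(-4255 - 2139)*(r(-53) + 754) = (-4255 - 2139)*((30 - 53) + 754) = -6394*(-23 + 754) = -6394*731 = -4674014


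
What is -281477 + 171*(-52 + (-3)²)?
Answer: -288830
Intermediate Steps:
-281477 + 171*(-52 + (-3)²) = -281477 + 171*(-52 + 9) = -281477 + 171*(-43) = -281477 - 7353 = -288830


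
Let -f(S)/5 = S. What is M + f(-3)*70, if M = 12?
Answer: 1062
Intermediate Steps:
f(S) = -5*S
M + f(-3)*70 = 12 - 5*(-3)*70 = 12 + 15*70 = 12 + 1050 = 1062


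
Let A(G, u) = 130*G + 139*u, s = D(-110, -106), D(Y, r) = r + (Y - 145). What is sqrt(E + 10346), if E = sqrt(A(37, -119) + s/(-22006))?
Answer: sqrt(5010195716456 + 110030*I*sqrt(227235738486))/22006 ≈ 101.72 + 0.53241*I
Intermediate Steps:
D(Y, r) = -145 + Y + r (D(Y, r) = r + (-145 + Y) = -145 + Y + r)
s = -361 (s = -145 - 110 - 106 = -361)
E = 5*I*sqrt(227235738486)/22006 (E = sqrt((130*37 + 139*(-119)) - 361/(-22006)) = sqrt((4810 - 16541) - 361*(-1/22006)) = sqrt(-11731 + 361/22006) = sqrt(-258152025/22006) = 5*I*sqrt(227235738486)/22006 ≈ 108.31*I)
sqrt(E + 10346) = sqrt(5*I*sqrt(227235738486)/22006 + 10346) = sqrt(10346 + 5*I*sqrt(227235738486)/22006)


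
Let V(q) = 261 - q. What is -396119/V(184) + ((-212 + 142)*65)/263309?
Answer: -104302048121/20274793 ≈ -5144.4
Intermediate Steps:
-396119/V(184) + ((-212 + 142)*65)/263309 = -396119/(261 - 1*184) + ((-212 + 142)*65)/263309 = -396119/(261 - 184) - 70*65*(1/263309) = -396119/77 - 4550*1/263309 = -396119*1/77 - 4550/263309 = -396119/77 - 4550/263309 = -104302048121/20274793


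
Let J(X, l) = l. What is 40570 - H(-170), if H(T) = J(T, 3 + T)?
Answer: 40737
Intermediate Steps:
H(T) = 3 + T
40570 - H(-170) = 40570 - (3 - 170) = 40570 - 1*(-167) = 40570 + 167 = 40737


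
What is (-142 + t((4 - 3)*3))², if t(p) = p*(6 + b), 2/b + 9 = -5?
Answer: 758641/49 ≈ 15482.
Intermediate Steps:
b = -⅐ (b = 2/(-9 - 5) = 2/(-14) = 2*(-1/14) = -⅐ ≈ -0.14286)
t(p) = 41*p/7 (t(p) = p*(6 - ⅐) = p*(41/7) = 41*p/7)
(-142 + t((4 - 3)*3))² = (-142 + 41*((4 - 3)*3)/7)² = (-142 + 41*(1*3)/7)² = (-142 + (41/7)*3)² = (-142 + 123/7)² = (-871/7)² = 758641/49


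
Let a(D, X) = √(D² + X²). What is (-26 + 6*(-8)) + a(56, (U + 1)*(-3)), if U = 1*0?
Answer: -74 + √3145 ≈ -17.920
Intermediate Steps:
U = 0
(-26 + 6*(-8)) + a(56, (U + 1)*(-3)) = (-26 + 6*(-8)) + √(56² + ((0 + 1)*(-3))²) = (-26 - 48) + √(3136 + (1*(-3))²) = -74 + √(3136 + (-3)²) = -74 + √(3136 + 9) = -74 + √3145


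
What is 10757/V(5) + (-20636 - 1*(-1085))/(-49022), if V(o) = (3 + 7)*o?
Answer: 132076801/612775 ≈ 215.54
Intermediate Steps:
V(o) = 10*o
10757/V(5) + (-20636 - 1*(-1085))/(-49022) = 10757/((10*5)) + (-20636 - 1*(-1085))/(-49022) = 10757/50 + (-20636 + 1085)*(-1/49022) = 10757*(1/50) - 19551*(-1/49022) = 10757/50 + 19551/49022 = 132076801/612775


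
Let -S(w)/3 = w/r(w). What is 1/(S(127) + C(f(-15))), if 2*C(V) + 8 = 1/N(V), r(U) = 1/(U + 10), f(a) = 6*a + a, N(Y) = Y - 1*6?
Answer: -222/11588623 ≈ -1.9157e-5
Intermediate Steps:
N(Y) = -6 + Y (N(Y) = Y - 6 = -6 + Y)
f(a) = 7*a
r(U) = 1/(10 + U)
S(w) = -3*w*(10 + w) (S(w) = -3*w/(1/(10 + w)) = -3*w*(10 + w))
C(V) = -4 + 1/(2*(-6 + V))
1/(S(127) + C(f(-15))) = 1/(-3*127*(10 + 127) + (49 - 56*(-15))/(2*(-6 + 7*(-15)))) = 1/(-3*127*137 + (49 - 8*(-105))/(2*(-6 - 105))) = 1/(-52197 + (½)*(49 + 840)/(-111)) = 1/(-52197 + (½)*(-1/111)*889) = 1/(-52197 - 889/222) = 1/(-11588623/222) = -222/11588623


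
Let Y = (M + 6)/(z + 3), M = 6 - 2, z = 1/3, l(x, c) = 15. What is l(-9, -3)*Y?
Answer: 45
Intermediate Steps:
z = 1/3 (z = 1*(1/3) = 1/3 ≈ 0.33333)
M = 4
Y = 3 (Y = (4 + 6)/(1/3 + 3) = 10/(10/3) = 10*(3/10) = 3)
l(-9, -3)*Y = 15*3 = 45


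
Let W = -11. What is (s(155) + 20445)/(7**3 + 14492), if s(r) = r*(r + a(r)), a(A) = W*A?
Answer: -43961/2967 ≈ -14.817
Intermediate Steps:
a(A) = -11*A
s(r) = -10*r**2 (s(r) = r*(r - 11*r) = r*(-10*r) = -10*r**2)
(s(155) + 20445)/(7**3 + 14492) = (-10*155**2 + 20445)/(7**3 + 14492) = (-10*24025 + 20445)/(343 + 14492) = (-240250 + 20445)/14835 = -219805*1/14835 = -43961/2967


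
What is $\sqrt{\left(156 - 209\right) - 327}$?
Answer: $2 i \sqrt{95} \approx 19.494 i$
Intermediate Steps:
$\sqrt{\left(156 - 209\right) - 327} = \sqrt{-53 - 327} = \sqrt{-380} = 2 i \sqrt{95}$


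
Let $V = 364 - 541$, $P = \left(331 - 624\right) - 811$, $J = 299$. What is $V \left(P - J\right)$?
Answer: $248331$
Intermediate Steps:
$P = -1104$ ($P = -293 - 811 = -1104$)
$V = -177$
$V \left(P - J\right) = - 177 \left(-1104 - 299\right) = \left(-177\right) \left(-1403\right) = 248331$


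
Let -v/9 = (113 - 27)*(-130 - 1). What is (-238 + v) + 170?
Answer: 101326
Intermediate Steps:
v = 101394 (v = -9*(113 - 27)*(-130 - 1) = -774*(-131) = -9*(-11266) = 101394)
(-238 + v) + 170 = (-238 + 101394) + 170 = 101156 + 170 = 101326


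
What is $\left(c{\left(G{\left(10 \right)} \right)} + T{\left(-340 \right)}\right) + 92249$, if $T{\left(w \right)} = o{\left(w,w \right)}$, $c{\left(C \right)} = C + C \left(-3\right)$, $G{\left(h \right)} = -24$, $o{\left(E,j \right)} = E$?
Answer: $91957$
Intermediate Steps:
$c{\left(C \right)} = - 2 C$ ($c{\left(C \right)} = C - 3 C = - 2 C$)
$T{\left(w \right)} = w$
$\left(c{\left(G{\left(10 \right)} \right)} + T{\left(-340 \right)}\right) + 92249 = \left(\left(-2\right) \left(-24\right) - 340\right) + 92249 = \left(48 - 340\right) + 92249 = -292 + 92249 = 91957$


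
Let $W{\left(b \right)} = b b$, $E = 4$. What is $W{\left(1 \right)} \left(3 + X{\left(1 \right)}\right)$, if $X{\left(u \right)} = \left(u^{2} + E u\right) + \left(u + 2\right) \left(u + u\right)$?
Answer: $14$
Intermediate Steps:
$W{\left(b \right)} = b^{2}$
$X{\left(u \right)} = u^{2} + 4 u + 2 u \left(2 + u\right)$ ($X{\left(u \right)} = \left(u^{2} + 4 u\right) + \left(u + 2\right) \left(u + u\right) = \left(u^{2} + 4 u\right) + \left(2 + u\right) 2 u = \left(u^{2} + 4 u\right) + 2 u \left(2 + u\right) = u^{2} + 4 u + 2 u \left(2 + u\right)$)
$W{\left(1 \right)} \left(3 + X{\left(1 \right)}\right) = 1^{2} \left(3 + 1 \left(8 + 3 \cdot 1\right)\right) = 1 \left(3 + 1 \left(8 + 3\right)\right) = 1 \left(3 + 1 \cdot 11\right) = 1 \left(3 + 11\right) = 1 \cdot 14 = 14$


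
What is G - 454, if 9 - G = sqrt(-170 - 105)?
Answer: -445 - 5*I*sqrt(11) ≈ -445.0 - 16.583*I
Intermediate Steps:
G = 9 - 5*I*sqrt(11) (G = 9 - sqrt(-170 - 105) = 9 - sqrt(-275) = 9 - 5*I*sqrt(11) ≈ 9.0 - 16.583*I)
G - 454 = (9 - 5*I*sqrt(11)) - 454 = -445 - 5*I*sqrt(11)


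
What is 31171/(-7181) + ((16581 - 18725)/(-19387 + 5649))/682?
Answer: -73008888243/16820264549 ≈ -4.3405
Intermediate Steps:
31171/(-7181) + ((16581 - 18725)/(-19387 + 5649))/682 = 31171*(-1/7181) - 2144/(-13738)*(1/682) = -31171/7181 - 2144*(-1/13738)*(1/682) = -31171/7181 + (1072/6869)*(1/682) = -31171/7181 + 536/2342329 = -73008888243/16820264549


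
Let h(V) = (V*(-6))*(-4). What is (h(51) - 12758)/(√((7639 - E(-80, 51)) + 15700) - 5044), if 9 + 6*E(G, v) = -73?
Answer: 87266244/38127875 + 5767*√210174/38127875 ≈ 2.3581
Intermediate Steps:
E(G, v) = -41/3 (E(G, v) = -3/2 + (⅙)*(-73) = -3/2 - 73/6 = -41/3)
h(V) = 24*V (h(V) = -6*V*(-4) = 24*V)
(h(51) - 12758)/(√((7639 - E(-80, 51)) + 15700) - 5044) = (24*51 - 12758)/(√((7639 - 1*(-41/3)) + 15700) - 5044) = (1224 - 12758)/(√((7639 + 41/3) + 15700) - 5044) = -11534/(√(22958/3 + 15700) - 5044) = -11534/(√(70058/3) - 5044) = -11534/(√210174/3 - 5044) = -11534/(-5044 + √210174/3)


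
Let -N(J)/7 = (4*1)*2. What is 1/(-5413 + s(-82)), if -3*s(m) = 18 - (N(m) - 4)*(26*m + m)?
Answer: 1/38861 ≈ 2.5733e-5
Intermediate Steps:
N(J) = -56 (N(J) = -7*4*1*2 = -28*2 = -7*8 = -56)
s(m) = -6 - 540*m (s(m) = -(18 - (-56 - 4)*(26*m + m))/3 = -(18 - (-60)*27*m)/3 = -(18 - (-1620)*m)/3 = -(18 + 1620*m)/3 = -6 - 540*m)
1/(-5413 + s(-82)) = 1/(-5413 + (-6 - 540*(-82))) = 1/(-5413 + (-6 + 44280)) = 1/(-5413 + 44274) = 1/38861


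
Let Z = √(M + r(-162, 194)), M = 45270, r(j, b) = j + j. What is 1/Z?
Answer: √4994/14982 ≈ 0.0047169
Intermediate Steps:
r(j, b) = 2*j
Z = 3*√4994 (Z = √(45270 + 2*(-162)) = √(45270 - 324) = √44946 = 3*√4994 ≈ 212.00)
1/Z = 1/(3*√4994) = √4994/14982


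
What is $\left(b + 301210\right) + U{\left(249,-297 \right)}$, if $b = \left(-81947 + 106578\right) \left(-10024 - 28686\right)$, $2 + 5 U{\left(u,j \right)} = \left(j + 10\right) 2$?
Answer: $- \frac{4765824576}{5} \approx -9.5316 \cdot 10^{8}$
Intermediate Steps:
$U{\left(u,j \right)} = \frac{18}{5} + \frac{2 j}{5}$ ($U{\left(u,j \right)} = - \frac{2}{5} + \frac{\left(j + 10\right) 2}{5} = - \frac{2}{5} + \frac{\left(10 + j\right) 2}{5} = - \frac{2}{5} + \frac{20 + 2 j}{5} = - \frac{2}{5} + \left(4 + \frac{2 j}{5}\right) = \frac{18}{5} + \frac{2 j}{5}$)
$b = -953466010$ ($b = 24631 \left(-38710\right) = -953466010$)
$\left(b + 301210\right) + U{\left(249,-297 \right)} = \left(-953466010 + 301210\right) + \left(\frac{18}{5} + \frac{2}{5} \left(-297\right)\right) = -953164800 + \left(\frac{18}{5} - \frac{594}{5}\right) = -953164800 - \frac{576}{5} = - \frac{4765824576}{5}$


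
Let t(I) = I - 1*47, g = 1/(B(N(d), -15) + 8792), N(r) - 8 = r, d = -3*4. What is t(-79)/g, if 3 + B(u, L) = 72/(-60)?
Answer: -5536314/5 ≈ -1.1073e+6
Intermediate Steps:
d = -12
N(r) = 8 + r
B(u, L) = -21/5 (B(u, L) = -3 + 72/(-60) = -3 + 72*(-1/60) = -3 - 6/5 = -21/5)
g = 5/43939 (g = 1/(-21/5 + 8792) = 1/(43939/5) = 5/43939 ≈ 0.00011379)
t(I) = -47 + I (t(I) = I - 47 = -47 + I)
t(-79)/g = (-47 - 79)/(5/43939) = -126*43939/5 = -5536314/5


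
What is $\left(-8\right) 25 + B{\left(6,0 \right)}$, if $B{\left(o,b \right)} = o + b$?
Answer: $-194$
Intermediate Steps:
$B{\left(o,b \right)} = b + o$
$\left(-8\right) 25 + B{\left(6,0 \right)} = \left(-8\right) 25 + \left(0 + 6\right) = -200 + 6 = -194$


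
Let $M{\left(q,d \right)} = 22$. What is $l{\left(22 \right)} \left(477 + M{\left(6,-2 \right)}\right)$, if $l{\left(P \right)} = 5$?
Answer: $2495$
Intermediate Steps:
$l{\left(22 \right)} \left(477 + M{\left(6,-2 \right)}\right) = 5 \left(477 + 22\right) = 5 \cdot 499 = 2495$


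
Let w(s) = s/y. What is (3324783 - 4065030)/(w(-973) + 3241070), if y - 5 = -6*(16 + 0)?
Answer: -3207737/14044683 ≈ -0.22839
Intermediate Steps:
y = -91 (y = 5 - 6*(16 + 0) = 5 - 6*16 = 5 - 96 = -91)
w(s) = -s/91 (w(s) = s/(-91) = s*(-1/91) = -s/91)
(3324783 - 4065030)/(w(-973) + 3241070) = (3324783 - 4065030)/(-1/91*(-973) + 3241070) = -740247/(139/13 + 3241070) = -740247/42134049/13 = -740247*13/42134049 = -3207737/14044683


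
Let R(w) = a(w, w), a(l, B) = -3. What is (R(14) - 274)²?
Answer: 76729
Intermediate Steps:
R(w) = -3
(R(14) - 274)² = (-3 - 274)² = (-277)² = 76729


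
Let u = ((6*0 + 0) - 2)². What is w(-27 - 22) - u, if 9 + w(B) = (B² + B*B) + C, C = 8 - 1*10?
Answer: 4787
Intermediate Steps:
C = -2 (C = 8 - 10 = -2)
u = 4 (u = ((0 + 0) - 2)² = (0 - 2)² = (-2)² = 4)
w(B) = -11 + 2*B² (w(B) = -9 + ((B² + B*B) - 2) = -9 + ((B² + B²) - 2) = -9 + (2*B² - 2) = -9 + (-2 + 2*B²) = -11 + 2*B²)
w(-27 - 22) - u = (-11 + 2*(-27 - 22)²) - 1*4 = (-11 + 2*(-49)²) - 4 = (-11 + 2*2401) - 4 = (-11 + 4802) - 4 = 4791 - 4 = 4787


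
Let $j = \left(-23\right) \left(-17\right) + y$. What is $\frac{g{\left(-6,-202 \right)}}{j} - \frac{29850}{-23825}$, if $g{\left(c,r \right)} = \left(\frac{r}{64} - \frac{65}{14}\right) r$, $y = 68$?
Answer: $\frac{229535143}{48991824} \approx 4.6852$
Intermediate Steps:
$j = 459$ ($j = \left(-23\right) \left(-17\right) + 68 = 391 + 68 = 459$)
$g{\left(c,r \right)} = r \left(- \frac{65}{14} + \frac{r}{64}\right)$ ($g{\left(c,r \right)} = \left(r \frac{1}{64} - \frac{65}{14}\right) r = \left(\frac{r}{64} - \frac{65}{14}\right) r = \left(- \frac{65}{14} + \frac{r}{64}\right) r = r \left(- \frac{65}{14} + \frac{r}{64}\right)$)
$\frac{g{\left(-6,-202 \right)}}{j} - \frac{29850}{-23825} = \frac{\frac{1}{448} \left(-202\right) \left(-2080 + 7 \left(-202\right)\right)}{459} - \frac{29850}{-23825} = \frac{1}{448} \left(-202\right) \left(-2080 - 1414\right) \frac{1}{459} - - \frac{1194}{953} = \frac{1}{448} \left(-202\right) \left(-3494\right) \frac{1}{459} + \frac{1194}{953} = \frac{176447}{112} \cdot \frac{1}{459} + \frac{1194}{953} = \frac{176447}{51408} + \frac{1194}{953} = \frac{229535143}{48991824}$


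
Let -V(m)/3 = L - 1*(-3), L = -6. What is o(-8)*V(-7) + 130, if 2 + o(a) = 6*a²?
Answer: 3568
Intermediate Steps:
V(m) = 9 (V(m) = -3*(-6 - 1*(-3)) = -3*(-6 + 3) = -3*(-3) = 9)
o(a) = -2 + 6*a²
o(-8)*V(-7) + 130 = (-2 + 6*(-8)²)*9 + 130 = (-2 + 6*64)*9 + 130 = (-2 + 384)*9 + 130 = 382*9 + 130 = 3438 + 130 = 3568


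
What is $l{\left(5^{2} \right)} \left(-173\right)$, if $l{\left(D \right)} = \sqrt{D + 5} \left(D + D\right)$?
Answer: $- 8650 \sqrt{30} \approx -47378.0$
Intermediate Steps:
$l{\left(D \right)} = 2 D \sqrt{5 + D}$ ($l{\left(D \right)} = \sqrt{5 + D} 2 D = 2 D \sqrt{5 + D}$)
$l{\left(5^{2} \right)} \left(-173\right) = 2 \cdot 5^{2} \sqrt{5 + 5^{2}} \left(-173\right) = 2 \cdot 25 \sqrt{5 + 25} \left(-173\right) = 2 \cdot 25 \sqrt{30} \left(-173\right) = 50 \sqrt{30} \left(-173\right) = - 8650 \sqrt{30}$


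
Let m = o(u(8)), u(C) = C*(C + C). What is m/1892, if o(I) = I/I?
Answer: 1/1892 ≈ 0.00052854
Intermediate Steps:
u(C) = 2*C**2 (u(C) = C*(2*C) = 2*C**2)
o(I) = 1
m = 1
m/1892 = 1/1892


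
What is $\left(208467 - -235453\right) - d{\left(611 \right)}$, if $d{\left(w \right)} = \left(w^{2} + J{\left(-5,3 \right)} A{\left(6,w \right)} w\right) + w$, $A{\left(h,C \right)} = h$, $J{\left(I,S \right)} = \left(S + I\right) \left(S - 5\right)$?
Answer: $55324$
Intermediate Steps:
$J{\left(I,S \right)} = \left(-5 + S\right) \left(I + S\right)$ ($J{\left(I,S \right)} = \left(I + S\right) \left(-5 + S\right) = \left(-5 + S\right) \left(I + S\right)$)
$d{\left(w \right)} = w^{2} + 25 w$ ($d{\left(w \right)} = \left(w^{2} + \left(3^{2} - -25 - 15 - 15\right) 6 w\right) + w = \left(w^{2} + \left(9 + 25 - 15 - 15\right) 6 w\right) + w = \left(w^{2} + 4 \cdot 6 w\right) + w = \left(w^{2} + 24 w\right) + w = w^{2} + 25 w$)
$\left(208467 - -235453\right) - d{\left(611 \right)} = \left(208467 - -235453\right) - 611 \left(25 + 611\right) = \left(208467 + 235453\right) - 611 \cdot 636 = 443920 - 388596 = 55324$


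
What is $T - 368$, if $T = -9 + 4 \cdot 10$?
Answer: $-337$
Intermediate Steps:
$T = 31$ ($T = -9 + 40 = 31$)
$T - 368 = 31 - 368 = -337$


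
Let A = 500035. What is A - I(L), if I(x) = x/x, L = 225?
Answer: 500034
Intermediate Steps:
I(x) = 1
A - I(L) = 500035 - 1*1 = 500035 - 1 = 500034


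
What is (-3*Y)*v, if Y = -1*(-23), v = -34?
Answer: 2346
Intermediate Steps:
Y = 23
(-3*Y)*v = -3*23*(-34) = -69*(-34) = 2346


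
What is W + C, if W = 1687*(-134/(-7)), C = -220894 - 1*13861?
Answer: -202461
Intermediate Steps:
C = -234755 (C = -220894 - 13861 = -234755)
W = 32294 (W = 1687*(-134*(-⅐)) = 1687*(134/7) = 32294)
W + C = 32294 - 234755 = -202461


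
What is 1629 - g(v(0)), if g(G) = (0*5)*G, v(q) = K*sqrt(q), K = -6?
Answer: 1629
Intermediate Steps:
v(q) = -6*sqrt(q)
g(G) = 0 (g(G) = 0*G = 0)
1629 - g(v(0)) = 1629 - 1*0 = 1629 + 0 = 1629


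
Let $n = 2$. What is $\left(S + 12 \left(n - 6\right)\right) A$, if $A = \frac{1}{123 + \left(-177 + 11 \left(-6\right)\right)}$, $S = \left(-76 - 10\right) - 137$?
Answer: $\frac{271}{120} \approx 2.2583$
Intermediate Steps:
$S = -223$ ($S = \left(-76 - 10\right) - 137 = -86 - 137 = -223$)
$A = - \frac{1}{120}$ ($A = \frac{1}{123 - 243} = \frac{1}{-120} = - \frac{1}{120} \approx -0.0083333$)
$\left(S + 12 \left(n - 6\right)\right) A = \left(-223 + 12 \left(2 - 6\right)\right) \left(- \frac{1}{120}\right) = \left(-223 + 12 \left(-4\right)\right) \left(- \frac{1}{120}\right) = \left(-223 - 48\right) \left(- \frac{1}{120}\right) = \left(-271\right) \left(- \frac{1}{120}\right) = \frac{271}{120}$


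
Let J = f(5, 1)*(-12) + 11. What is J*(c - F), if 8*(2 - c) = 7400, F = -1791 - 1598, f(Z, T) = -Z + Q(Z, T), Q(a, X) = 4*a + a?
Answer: -564714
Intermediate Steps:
Q(a, X) = 5*a
f(Z, T) = 4*Z (f(Z, T) = -Z + 5*Z = 4*Z)
F = -3389
c = -923 (c = 2 - 1/8*7400 = 2 - 925 = -923)
J = -229 (J = (4*5)*(-12) + 11 = 20*(-12) + 11 = -240 + 11 = -229)
J*(c - F) = -229*(-923 - 1*(-3389)) = -229*(-923 + 3389) = -229*2466 = -564714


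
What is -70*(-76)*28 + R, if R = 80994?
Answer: 229954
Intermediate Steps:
-70*(-76)*28 + R = -70*(-76)*28 + 80994 = 5320*28 + 80994 = 148960 + 80994 = 229954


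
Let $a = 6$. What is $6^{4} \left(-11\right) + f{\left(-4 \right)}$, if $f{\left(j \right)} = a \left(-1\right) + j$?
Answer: $-14266$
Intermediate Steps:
$f{\left(j \right)} = -6 + j$ ($f{\left(j \right)} = 6 \left(-1\right) + j = -6 + j$)
$6^{4} \left(-11\right) + f{\left(-4 \right)} = 6^{4} \left(-11\right) - 10 = 1296 \left(-11\right) - 10 = -14256 - 10 = -14266$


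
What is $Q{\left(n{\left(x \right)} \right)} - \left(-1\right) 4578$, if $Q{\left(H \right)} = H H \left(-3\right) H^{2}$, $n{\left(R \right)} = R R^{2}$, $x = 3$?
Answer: $-1589745$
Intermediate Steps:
$n{\left(R \right)} = R^{3}$
$Q{\left(H \right)} = - 3 H^{4}$ ($Q{\left(H \right)} = H^{2} \left(-3\right) H^{2} = - 3 H^{2} H^{2} = - 3 H^{4}$)
$Q{\left(n{\left(x \right)} \right)} - \left(-1\right) 4578 = - 3 \left(3^{3}\right)^{4} - \left(-1\right) 4578 = - 3 \cdot 27^{4} - -4578 = \left(-3\right) 531441 + 4578 = -1594323 + 4578 = -1589745$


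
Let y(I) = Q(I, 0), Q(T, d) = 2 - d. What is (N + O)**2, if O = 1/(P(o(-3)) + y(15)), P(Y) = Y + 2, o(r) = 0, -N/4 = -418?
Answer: 44742721/16 ≈ 2.7964e+6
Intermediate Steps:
y(I) = 2 (y(I) = 2 - 1*0 = 2 + 0 = 2)
N = 1672 (N = -4*(-418) = 1672)
P(Y) = 2 + Y
O = 1/4 (O = 1/((2 + 0) + 2) = 1/(2 + 2) = 1/4 ≈ 0.25000)
(N + O)**2 = (1672 + 1/4)**2 = (6689/4)**2 = 44742721/16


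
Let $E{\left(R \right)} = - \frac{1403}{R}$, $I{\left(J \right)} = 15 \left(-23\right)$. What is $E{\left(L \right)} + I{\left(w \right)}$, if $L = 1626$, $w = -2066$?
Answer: $- \frac{562373}{1626} \approx -345.86$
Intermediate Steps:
$I{\left(J \right)} = -345$
$E{\left(L \right)} + I{\left(w \right)} = - \frac{1403}{1626} - 345 = - \frac{562373}{1626}$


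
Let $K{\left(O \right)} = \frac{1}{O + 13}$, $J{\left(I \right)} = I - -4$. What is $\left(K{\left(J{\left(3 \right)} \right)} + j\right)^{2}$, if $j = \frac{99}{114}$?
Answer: $\frac{121801}{144400} \approx 0.8435$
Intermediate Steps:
$J{\left(I \right)} = 4 + I$ ($J{\left(I \right)} = I + 4 = 4 + I$)
$K{\left(O \right)} = \frac{1}{13 + O}$
$j = \frac{33}{38}$ ($j = 99 \cdot \frac{1}{114} = \frac{33}{38} \approx 0.86842$)
$\left(K{\left(J{\left(3 \right)} \right)} + j\right)^{2} = \left(\frac{1}{13 + \left(4 + 3\right)} + \frac{33}{38}\right)^{2} = \left(\frac{1}{13 + 7} + \frac{33}{38}\right)^{2} = \left(\frac{1}{20} + \frac{33}{38}\right)^{2} = \left(\frac{349}{380}\right)^{2} = \frac{121801}{144400}$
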